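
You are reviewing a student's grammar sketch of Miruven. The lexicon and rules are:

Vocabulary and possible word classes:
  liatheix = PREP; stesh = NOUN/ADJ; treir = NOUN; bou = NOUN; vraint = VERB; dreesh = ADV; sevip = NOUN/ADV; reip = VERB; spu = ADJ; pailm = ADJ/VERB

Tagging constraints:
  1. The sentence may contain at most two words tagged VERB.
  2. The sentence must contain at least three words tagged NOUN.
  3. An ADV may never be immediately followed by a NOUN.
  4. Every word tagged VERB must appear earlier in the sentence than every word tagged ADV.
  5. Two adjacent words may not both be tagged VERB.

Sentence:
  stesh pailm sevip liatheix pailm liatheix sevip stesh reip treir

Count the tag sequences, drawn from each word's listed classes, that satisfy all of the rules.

12

Candidates per position — 1:stesh {NOUN,ADJ}; 2:pailm {ADJ,VERB}; 3:sevip {NOUN,ADV}; 4:liatheix {PREP}; 5:pailm {ADJ,VERB}; 6:liatheix {PREP}; 7:sevip {NOUN,ADV}; 8:stesh {NOUN,ADJ}; 9:reip {VERB}; 10:treir {NOUN}.
There are 64 candidate sequences in total.
Checking each against the rules leaves 12 sequences.
Count = 12.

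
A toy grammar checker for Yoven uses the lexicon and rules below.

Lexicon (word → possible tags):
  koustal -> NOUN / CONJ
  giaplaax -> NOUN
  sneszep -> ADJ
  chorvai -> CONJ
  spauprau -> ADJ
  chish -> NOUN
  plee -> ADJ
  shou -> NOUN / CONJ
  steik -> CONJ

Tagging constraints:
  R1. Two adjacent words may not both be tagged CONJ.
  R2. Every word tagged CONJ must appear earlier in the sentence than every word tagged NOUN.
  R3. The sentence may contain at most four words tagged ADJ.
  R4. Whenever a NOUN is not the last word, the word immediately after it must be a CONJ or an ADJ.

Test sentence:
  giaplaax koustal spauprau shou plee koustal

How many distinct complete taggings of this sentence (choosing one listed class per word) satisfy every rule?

Candidates per position — 1:giaplaax {NOUN}; 2:koustal {NOUN,CONJ}; 3:spauprau {ADJ}; 4:shou {NOUN,CONJ}; 5:plee {ADJ}; 6:koustal {NOUN,CONJ}.
There are 8 candidate sequences in total.
Every candidate sequence violates at least one rule; no consistent tagging exists.
Count = 0.

0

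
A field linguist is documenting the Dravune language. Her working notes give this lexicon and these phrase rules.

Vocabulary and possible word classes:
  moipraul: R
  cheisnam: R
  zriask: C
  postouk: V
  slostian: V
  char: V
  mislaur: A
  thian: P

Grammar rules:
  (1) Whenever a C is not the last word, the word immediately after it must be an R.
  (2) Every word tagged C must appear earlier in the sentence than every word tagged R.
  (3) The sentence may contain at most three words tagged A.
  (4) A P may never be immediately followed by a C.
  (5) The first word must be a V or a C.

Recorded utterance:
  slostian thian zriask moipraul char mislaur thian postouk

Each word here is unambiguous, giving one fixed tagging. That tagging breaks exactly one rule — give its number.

Fixed tagging: V P C R V A P V.
Applying the rules: R1 pass, R2 pass, R3 pass, R4 fail, R5 pass.
Only rule 4 fails.

4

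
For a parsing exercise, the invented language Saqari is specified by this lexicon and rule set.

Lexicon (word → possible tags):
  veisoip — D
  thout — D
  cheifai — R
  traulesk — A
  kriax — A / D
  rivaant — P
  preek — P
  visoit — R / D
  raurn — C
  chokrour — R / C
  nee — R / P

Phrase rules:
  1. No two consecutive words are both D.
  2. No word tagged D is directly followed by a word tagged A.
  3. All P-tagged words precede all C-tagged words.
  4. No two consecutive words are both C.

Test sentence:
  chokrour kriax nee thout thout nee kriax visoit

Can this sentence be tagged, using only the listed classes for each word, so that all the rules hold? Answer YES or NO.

NO

Candidates per position — 1:chokrour {R,C}; 2:kriax {A,D}; 3:nee {R,P}; 4:thout {D}; 5:thout {D}; 6:nee {R,P}; 7:kriax {A,D}; 8:visoit {R,D}.
Rule 1 cannot be satisfied by any choice of tags from the lexicon.
So there is no consistent tagging.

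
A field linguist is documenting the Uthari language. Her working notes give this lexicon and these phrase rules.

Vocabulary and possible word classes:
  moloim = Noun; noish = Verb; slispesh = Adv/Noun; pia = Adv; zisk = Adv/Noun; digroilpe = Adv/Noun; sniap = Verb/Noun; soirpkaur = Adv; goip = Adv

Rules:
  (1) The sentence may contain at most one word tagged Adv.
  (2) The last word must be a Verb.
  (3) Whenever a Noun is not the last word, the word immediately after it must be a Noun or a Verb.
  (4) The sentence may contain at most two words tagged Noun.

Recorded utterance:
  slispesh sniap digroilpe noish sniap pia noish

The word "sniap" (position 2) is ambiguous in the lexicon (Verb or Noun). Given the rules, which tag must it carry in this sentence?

Verb

Candidates per position — 1:slispesh {Adv,Noun}; 2:sniap {Verb,Noun}; 3:digroilpe {Adv,Noun}; 4:noish {Verb}; 5:sniap {Verb,Noun}; 6:pia {Adv}; 7:noish {Verb}.
At position 1, choosing Adv makes rule 1 impossible to satisfy; hence Noun.
At position 3, choosing Adv makes rule 1 impossible to satisfy; hence Noun.
At position 5, choosing Noun makes rule 3 impossible to satisfy; hence Verb.
At position 2, choosing Noun makes rule 4 impossible to satisfy; hence Verb.
The unique satisfying tagging is: Noun Verb Noun Verb Verb Adv Verb.
Checking: rule 1 ✓; rule 2 ✓; rule 3 ✓; rule 4 ✓.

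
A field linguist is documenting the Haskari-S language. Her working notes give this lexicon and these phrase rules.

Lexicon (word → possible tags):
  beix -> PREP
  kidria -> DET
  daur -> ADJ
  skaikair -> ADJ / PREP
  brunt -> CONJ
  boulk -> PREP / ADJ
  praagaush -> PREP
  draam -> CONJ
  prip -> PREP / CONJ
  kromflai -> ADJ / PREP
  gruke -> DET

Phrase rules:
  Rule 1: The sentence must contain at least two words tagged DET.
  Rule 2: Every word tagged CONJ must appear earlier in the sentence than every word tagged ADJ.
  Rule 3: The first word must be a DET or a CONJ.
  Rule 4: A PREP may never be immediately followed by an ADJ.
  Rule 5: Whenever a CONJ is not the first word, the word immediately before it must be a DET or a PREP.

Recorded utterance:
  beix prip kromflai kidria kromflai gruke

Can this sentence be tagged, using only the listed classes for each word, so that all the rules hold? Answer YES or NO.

Candidates per position — 1:beix {PREP}; 2:prip {PREP,CONJ}; 3:kromflai {ADJ,PREP}; 4:kidria {DET}; 5:kromflai {ADJ,PREP}; 6:gruke {DET}.
Rule 3 cannot be satisfied by any choice of tags from the lexicon.
So there is no consistent tagging.

NO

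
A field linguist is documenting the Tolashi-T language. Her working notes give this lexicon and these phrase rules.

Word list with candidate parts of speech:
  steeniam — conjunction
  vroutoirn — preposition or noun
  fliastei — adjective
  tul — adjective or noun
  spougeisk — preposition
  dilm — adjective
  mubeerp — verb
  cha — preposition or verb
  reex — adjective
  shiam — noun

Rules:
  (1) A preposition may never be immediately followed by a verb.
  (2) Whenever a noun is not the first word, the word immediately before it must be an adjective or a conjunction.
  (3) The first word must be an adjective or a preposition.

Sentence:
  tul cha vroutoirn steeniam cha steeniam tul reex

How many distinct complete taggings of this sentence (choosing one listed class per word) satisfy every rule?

Candidates per position — 1:tul {adjective,noun}; 2:cha {preposition,verb}; 3:vroutoirn {preposition,noun}; 4:steeniam {conjunction}; 5:cha {preposition,verb}; 6:steeniam {conjunction}; 7:tul {adjective,noun}; 8:reex {adjective}.
There are 32 candidate sequences in total.
Checking each against the rules leaves 8 sequences.
Count = 8.

8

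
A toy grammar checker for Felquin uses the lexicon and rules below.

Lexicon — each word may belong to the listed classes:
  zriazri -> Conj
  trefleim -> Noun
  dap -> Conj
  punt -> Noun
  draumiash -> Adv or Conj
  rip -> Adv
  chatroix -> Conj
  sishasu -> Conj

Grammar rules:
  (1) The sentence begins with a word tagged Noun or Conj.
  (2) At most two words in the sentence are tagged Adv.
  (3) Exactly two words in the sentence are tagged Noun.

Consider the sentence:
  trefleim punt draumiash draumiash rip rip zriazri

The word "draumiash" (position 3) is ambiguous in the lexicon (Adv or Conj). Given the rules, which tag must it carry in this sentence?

Candidates per position — 1:trefleim {Noun}; 2:punt {Noun}; 3:draumiash {Adv,Conj}; 4:draumiash {Adv,Conj}; 5:rip {Adv}; 6:rip {Adv}; 7:zriazri {Conj}.
Position 3: Adv is ruled out by rule 2; that leaves Conj.
Position 4: Adv is ruled out by rule 2; that leaves Conj.
The unique satisfying tagging is: Noun Noun Conj Conj Adv Adv Conj.
Verifying each rule — rule 1 satisfied; rule 2 satisfied; rule 3 satisfied.

Conj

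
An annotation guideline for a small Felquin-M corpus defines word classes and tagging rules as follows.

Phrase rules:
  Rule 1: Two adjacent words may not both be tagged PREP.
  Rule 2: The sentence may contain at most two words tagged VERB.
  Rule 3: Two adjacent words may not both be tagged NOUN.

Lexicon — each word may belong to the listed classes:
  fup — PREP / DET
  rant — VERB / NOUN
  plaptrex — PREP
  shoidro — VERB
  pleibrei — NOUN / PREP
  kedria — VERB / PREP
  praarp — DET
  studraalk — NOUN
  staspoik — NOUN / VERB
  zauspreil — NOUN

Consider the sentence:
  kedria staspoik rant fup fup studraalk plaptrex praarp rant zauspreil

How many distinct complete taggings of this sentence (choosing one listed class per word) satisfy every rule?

Candidates per position — 1:kedria {VERB,PREP}; 2:staspoik {NOUN,VERB}; 3:rant {VERB,NOUN}; 4:fup {PREP,DET}; 5:fup {PREP,DET}; 6:studraalk {NOUN}; 7:plaptrex {PREP}; 8:praarp {DET}; 9:rant {VERB,NOUN}; 10:zauspreil {NOUN}.
There are 64 candidate sequences in total.
Checking each against the rules leaves 6 sequences.
Count = 6.

6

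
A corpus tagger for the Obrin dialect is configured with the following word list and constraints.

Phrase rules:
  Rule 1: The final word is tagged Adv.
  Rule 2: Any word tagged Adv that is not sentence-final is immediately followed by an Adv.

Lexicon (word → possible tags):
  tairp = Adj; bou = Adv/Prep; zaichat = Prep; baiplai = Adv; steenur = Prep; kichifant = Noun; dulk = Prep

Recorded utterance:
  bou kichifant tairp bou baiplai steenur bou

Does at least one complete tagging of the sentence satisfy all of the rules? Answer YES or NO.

NO

Candidates per position — 1:bou {Adv,Prep}; 2:kichifant {Noun}; 3:tairp {Adj}; 4:bou {Adv,Prep}; 5:baiplai {Adv}; 6:steenur {Prep}; 7:bou {Adv,Prep}.
Rule 2 cannot be satisfied by any choice of tags from the lexicon.
So there is no consistent tagging.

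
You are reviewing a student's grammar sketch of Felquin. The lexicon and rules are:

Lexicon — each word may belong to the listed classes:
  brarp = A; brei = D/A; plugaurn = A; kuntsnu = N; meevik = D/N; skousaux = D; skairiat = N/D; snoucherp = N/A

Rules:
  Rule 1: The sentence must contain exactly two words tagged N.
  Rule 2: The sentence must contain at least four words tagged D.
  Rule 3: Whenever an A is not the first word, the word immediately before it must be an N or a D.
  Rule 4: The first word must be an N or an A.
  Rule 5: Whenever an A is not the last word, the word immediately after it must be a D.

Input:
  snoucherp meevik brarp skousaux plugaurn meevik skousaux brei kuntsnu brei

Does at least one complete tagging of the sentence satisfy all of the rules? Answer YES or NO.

YES

Candidates per position — 1:snoucherp {N,A}; 2:meevik {D,N}; 3:brarp {A}; 4:skousaux {D}; 5:plugaurn {A}; 6:meevik {D,N}; 7:skousaux {D}; 8:brei {D,A}; 9:kuntsnu {N}; 10:brei {D,A}.
One satisfying assignment: N D A D A D D D N A.
Verifying each rule — rule 1 ✓; rule 2 ✓; rule 3 ✓; rule 4 ✓; rule 5 ✓.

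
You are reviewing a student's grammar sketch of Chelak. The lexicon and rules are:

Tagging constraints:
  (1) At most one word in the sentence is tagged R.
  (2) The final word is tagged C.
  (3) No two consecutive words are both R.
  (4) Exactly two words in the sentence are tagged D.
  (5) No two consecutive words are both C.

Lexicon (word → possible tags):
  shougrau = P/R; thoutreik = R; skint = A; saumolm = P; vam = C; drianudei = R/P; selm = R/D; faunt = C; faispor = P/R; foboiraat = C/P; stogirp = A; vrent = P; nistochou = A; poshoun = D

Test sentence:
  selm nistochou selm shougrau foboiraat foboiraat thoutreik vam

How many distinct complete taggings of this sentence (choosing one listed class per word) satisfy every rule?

3

Candidates per position — 1:selm {R,D}; 2:nistochou {A}; 3:selm {R,D}; 4:shougrau {P,R}; 5:foboiraat {C,P}; 6:foboiraat {C,P}; 7:thoutreik {R}; 8:vam {C}.
There are 32 candidate sequences in total.
The sequences that satisfy every rule: D A D P C P R C; D A D P P C R C; D A D P P P R C.
Count = 3.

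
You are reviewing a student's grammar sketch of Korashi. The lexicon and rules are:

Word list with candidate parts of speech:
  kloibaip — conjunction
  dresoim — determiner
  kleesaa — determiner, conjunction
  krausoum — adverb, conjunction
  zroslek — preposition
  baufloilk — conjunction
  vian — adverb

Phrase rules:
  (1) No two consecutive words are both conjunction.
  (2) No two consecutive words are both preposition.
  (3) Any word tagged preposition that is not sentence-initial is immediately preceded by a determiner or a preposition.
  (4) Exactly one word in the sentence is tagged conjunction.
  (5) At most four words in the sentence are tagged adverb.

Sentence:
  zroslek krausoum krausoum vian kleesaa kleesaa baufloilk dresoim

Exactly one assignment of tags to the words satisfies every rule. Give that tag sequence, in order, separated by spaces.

Candidates per position — 1:zroslek {preposition}; 2:krausoum {adverb,conjunction}; 3:krausoum {adverb,conjunction}; 4:vian {adverb}; 5:kleesaa {determiner,conjunction}; 6:kleesaa {determiner,conjunction}; 7:baufloilk {conjunction}; 8:dresoim {determiner}.
If word 2 were conjunction, no tagging could satisfy rule 4; so word 2 is adverb.
If word 3 were conjunction, no tagging could satisfy rule 4; so word 3 is adverb.
If word 5 were conjunction, no tagging could satisfy rule 4; so word 5 is determiner.
If word 6 were conjunction, no tagging could satisfy rule 1; so word 6 is determiner.
The unique satisfying tagging is: preposition adverb adverb adverb determiner determiner conjunction determiner.
Rule-by-rule: rule 1 ✓; rule 2 ✓; rule 3 ✓; rule 4 ✓; rule 5 ✓.

preposition adverb adverb adverb determiner determiner conjunction determiner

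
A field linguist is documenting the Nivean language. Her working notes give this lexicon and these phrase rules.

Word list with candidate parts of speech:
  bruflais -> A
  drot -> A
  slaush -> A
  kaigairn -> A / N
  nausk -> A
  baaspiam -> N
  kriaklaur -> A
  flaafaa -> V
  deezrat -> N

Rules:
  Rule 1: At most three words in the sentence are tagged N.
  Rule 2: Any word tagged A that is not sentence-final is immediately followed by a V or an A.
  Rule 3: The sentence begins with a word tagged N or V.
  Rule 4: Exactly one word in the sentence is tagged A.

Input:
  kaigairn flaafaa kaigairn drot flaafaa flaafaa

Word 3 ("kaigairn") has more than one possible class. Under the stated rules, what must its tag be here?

N

Candidates per position — 1:kaigairn {A,N}; 2:flaafaa {V}; 3:kaigairn {A,N}; 4:drot {A}; 5:flaafaa {V}; 6:flaafaa {V}.
Position 1: A is ruled out by rule 3; that leaves N.
Position 3: A is ruled out by rule 4; that leaves N.
So the tagging must be: N V N A V V.
Checking: rule 1 ok; rule 2 ok; rule 3 ok; rule 4 ok.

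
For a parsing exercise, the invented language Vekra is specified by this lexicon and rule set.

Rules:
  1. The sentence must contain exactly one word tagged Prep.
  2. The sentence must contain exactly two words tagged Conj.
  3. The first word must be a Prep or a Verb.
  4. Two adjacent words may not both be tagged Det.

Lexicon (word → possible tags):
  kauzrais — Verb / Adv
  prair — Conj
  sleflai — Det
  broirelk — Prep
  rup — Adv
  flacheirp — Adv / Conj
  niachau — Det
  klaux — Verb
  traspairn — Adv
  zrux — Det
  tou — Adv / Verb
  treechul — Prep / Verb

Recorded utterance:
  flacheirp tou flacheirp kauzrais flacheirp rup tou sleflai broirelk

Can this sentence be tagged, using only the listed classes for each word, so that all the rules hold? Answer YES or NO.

NO

Candidates per position — 1:flacheirp {Adv,Conj}; 2:tou {Adv,Verb}; 3:flacheirp {Adv,Conj}; 4:kauzrais {Verb,Adv}; 5:flacheirp {Adv,Conj}; 6:rup {Adv}; 7:tou {Adv,Verb}; 8:sleflai {Det}; 9:broirelk {Prep}.
Rule 3 cannot be satisfied by any choice of tags from the lexicon.
So there is no consistent tagging.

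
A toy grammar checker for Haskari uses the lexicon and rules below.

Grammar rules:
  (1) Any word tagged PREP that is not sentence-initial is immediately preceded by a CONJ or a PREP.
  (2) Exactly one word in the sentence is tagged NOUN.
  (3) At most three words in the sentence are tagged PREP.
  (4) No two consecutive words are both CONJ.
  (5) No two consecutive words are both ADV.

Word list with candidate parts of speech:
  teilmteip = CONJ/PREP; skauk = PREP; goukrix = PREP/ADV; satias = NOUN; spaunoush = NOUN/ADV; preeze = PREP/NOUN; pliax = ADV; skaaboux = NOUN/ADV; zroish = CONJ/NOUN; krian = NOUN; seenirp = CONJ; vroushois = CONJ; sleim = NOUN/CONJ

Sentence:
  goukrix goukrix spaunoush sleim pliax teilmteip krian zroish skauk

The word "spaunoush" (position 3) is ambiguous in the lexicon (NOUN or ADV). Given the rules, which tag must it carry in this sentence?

ADV

Candidates per position — 1:goukrix {PREP,ADV}; 2:goukrix {PREP,ADV}; 3:spaunoush {NOUN,ADV}; 4:sleim {NOUN,CONJ}; 5:pliax {ADV}; 6:teilmteip {CONJ,PREP}; 7:krian {NOUN}; 8:zroish {CONJ,NOUN}; 9:skauk {PREP}.
Word 3 cannot be NOUN — rule 2 would then fail for every completion. It is ADV.
Word 4 cannot be NOUN — rule 2 would then fail for every completion. It is CONJ.
Word 6 cannot be PREP — rule 1 would then fail for every completion. It is CONJ.
Word 8 cannot be NOUN — rule 1 would then fail for every completion. It is CONJ.
Word 2 cannot be ADV — rule 5 would then fail for every completion. It is PREP.
Word 1 cannot be ADV — rule 1 would then fail for every completion. It is PREP.
The unique satisfying tagging is: PREP PREP ADV CONJ ADV CONJ NOUN CONJ PREP.
Check: rule 1 ok; rule 2 ok; rule 3 ok; rule 4 ok; rule 5 ok.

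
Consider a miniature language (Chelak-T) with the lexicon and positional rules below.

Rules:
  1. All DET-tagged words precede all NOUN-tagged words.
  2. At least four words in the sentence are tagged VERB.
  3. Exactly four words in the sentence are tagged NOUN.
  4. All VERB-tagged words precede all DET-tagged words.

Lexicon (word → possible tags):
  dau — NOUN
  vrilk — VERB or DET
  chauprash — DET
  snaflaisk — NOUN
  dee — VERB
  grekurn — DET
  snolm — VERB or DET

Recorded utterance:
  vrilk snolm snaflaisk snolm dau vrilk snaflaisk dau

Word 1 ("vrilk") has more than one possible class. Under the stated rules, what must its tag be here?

VERB

Candidates per position — 1:vrilk {VERB,DET}; 2:snolm {VERB,DET}; 3:snaflaisk {NOUN}; 4:snolm {VERB,DET}; 5:dau {NOUN}; 6:vrilk {VERB,DET}; 7:snaflaisk {NOUN}; 8:dau {NOUN}.
If word 1 were DET, no tagging could satisfy rule 2; so word 1 is VERB.
If word 2 were DET, no tagging could satisfy rule 2; so word 2 is VERB.
If word 4 were DET, no tagging could satisfy rule 1; so word 4 is VERB.
If word 6 were DET, no tagging could satisfy rule 1; so word 6 is VERB.
That leaves exactly one tagging: VERB VERB NOUN VERB NOUN VERB NOUN NOUN.
Verifying each rule — rule 1 satisfied; rule 2 satisfied; rule 3 satisfied; rule 4 satisfied.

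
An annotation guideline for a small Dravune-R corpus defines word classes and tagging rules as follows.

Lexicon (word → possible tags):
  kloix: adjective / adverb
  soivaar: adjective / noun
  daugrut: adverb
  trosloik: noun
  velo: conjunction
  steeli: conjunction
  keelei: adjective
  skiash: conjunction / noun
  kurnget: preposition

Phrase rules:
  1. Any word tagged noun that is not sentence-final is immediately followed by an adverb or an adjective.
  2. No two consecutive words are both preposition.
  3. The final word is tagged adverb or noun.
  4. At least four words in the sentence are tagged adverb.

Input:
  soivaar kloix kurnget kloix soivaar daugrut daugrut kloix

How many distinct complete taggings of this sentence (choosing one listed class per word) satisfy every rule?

12

Candidates per position — 1:soivaar {adjective,noun}; 2:kloix {adjective,adverb}; 3:kurnget {preposition}; 4:kloix {adjective,adverb}; 5:soivaar {adjective,noun}; 6:daugrut {adverb}; 7:daugrut {adverb}; 8:kloix {adjective,adverb}.
There are 32 candidate sequences in total.
Checking each against the rules leaves 12 sequences.
Count = 12.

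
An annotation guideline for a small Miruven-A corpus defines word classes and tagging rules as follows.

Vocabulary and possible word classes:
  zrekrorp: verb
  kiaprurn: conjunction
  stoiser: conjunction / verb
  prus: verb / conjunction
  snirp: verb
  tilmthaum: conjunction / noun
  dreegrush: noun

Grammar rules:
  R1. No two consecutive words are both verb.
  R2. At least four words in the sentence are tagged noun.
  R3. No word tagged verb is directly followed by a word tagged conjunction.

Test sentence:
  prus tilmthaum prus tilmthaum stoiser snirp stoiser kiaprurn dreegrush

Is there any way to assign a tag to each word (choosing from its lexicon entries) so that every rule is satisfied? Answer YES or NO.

NO

Candidates per position — 1:prus {verb,conjunction}; 2:tilmthaum {conjunction,noun}; 3:prus {verb,conjunction}; 4:tilmthaum {conjunction,noun}; 5:stoiser {conjunction,verb}; 6:snirp {verb}; 7:stoiser {conjunction,verb}; 8:kiaprurn {conjunction}; 9:dreegrush {noun}.
Rule 2 cannot be satisfied by any choice of tags from the lexicon.
So there is no consistent tagging.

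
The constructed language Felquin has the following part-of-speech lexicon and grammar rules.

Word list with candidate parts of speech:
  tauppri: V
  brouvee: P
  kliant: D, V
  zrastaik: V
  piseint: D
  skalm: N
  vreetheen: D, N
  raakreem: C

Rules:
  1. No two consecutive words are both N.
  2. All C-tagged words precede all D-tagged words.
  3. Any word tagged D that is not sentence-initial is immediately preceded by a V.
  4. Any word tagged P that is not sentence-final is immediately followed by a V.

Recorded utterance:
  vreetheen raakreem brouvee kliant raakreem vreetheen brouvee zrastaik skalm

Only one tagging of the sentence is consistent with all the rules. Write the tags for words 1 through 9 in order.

N C P V C N P V N

Candidates per position — 1:vreetheen {D,N}; 2:raakreem {C}; 3:brouvee {P}; 4:kliant {D,V}; 5:raakreem {C}; 6:vreetheen {D,N}; 7:brouvee {P}; 8:zrastaik {V}; 9:skalm {N}.
At position 1, choosing D makes rule 2 impossible to satisfy; hence N.
At position 4, choosing D makes rule 2 impossible to satisfy; hence V.
At position 6, choosing D makes rule 3 impossible to satisfy; hence N.
The only consistent sequence is: N C P V C N P V N.
Verifying each rule — rule 1 ✓; rule 2 ✓; rule 3 ✓; rule 4 ✓.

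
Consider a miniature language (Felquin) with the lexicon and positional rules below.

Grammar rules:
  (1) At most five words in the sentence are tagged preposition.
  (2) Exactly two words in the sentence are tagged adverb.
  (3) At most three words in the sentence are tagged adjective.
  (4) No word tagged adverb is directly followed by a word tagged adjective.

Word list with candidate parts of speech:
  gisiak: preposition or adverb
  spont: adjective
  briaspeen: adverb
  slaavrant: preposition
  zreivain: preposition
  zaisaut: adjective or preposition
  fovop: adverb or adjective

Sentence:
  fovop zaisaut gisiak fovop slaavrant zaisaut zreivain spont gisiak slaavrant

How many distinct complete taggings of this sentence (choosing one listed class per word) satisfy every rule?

Candidates per position — 1:fovop {adverb,adjective}; 2:zaisaut {adjective,preposition}; 3:gisiak {preposition,adverb}; 4:fovop {adverb,adjective}; 5:slaavrant {preposition}; 6:zaisaut {adjective,preposition}; 7:zreivain {preposition}; 8:spont {adjective}; 9:gisiak {preposition,adverb}; 10:slaavrant {preposition}.
There are 64 candidate sequences in total.
The sequences that satisfy every rule: adverb preposition preposition adjective preposition adjective preposition adjective adverb preposition; adjective adjective preposition adverb preposition preposition preposition adjective adverb preposition; adjective adjective adverb adverb preposition preposition preposition adjective preposition preposition; adjective preposition preposition adverb preposition adjective preposition adjective adverb preposition; adjective preposition adverb adverb preposition adjective preposition adjective preposition preposition.
Count = 5.

5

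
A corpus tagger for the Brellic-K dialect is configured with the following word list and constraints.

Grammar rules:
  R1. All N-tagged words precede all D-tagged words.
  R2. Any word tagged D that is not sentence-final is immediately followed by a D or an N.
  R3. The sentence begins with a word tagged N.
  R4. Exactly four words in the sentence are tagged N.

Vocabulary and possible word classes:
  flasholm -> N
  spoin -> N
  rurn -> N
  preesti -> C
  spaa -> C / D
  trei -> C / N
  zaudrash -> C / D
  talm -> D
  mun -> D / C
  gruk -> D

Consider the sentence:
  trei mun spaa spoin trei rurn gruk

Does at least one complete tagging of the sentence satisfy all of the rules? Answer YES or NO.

Candidates per position — 1:trei {C,N}; 2:mun {D,C}; 3:spaa {C,D}; 4:spoin {N}; 5:trei {C,N}; 6:rurn {N}; 7:gruk {D}.
One satisfying assignment: N C C N N N D.
Check: rule 1 ok; rule 2 ok; rule 3 ok; rule 4 ok.

YES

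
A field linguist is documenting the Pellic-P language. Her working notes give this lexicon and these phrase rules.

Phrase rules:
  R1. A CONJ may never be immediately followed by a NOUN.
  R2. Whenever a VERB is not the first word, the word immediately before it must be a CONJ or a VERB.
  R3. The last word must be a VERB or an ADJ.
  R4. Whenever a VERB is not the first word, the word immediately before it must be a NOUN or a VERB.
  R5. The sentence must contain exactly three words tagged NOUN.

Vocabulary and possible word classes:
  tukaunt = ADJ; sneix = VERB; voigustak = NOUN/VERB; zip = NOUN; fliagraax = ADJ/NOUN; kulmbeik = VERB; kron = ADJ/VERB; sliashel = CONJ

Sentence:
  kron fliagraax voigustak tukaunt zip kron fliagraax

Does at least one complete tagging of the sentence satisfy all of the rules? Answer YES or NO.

Candidates per position — 1:kron {ADJ,VERB}; 2:fliagraax {ADJ,NOUN}; 3:voigustak {NOUN,VERB}; 4:tukaunt {ADJ}; 5:zip {NOUN}; 6:kron {ADJ,VERB}; 7:fliagraax {ADJ,NOUN}.
One satisfying assignment: ADJ NOUN NOUN ADJ NOUN ADJ ADJ.
Rule-by-rule: rule 1 ✓; rule 2 ✓; rule 3 ✓; rule 4 ✓; rule 5 ✓.

YES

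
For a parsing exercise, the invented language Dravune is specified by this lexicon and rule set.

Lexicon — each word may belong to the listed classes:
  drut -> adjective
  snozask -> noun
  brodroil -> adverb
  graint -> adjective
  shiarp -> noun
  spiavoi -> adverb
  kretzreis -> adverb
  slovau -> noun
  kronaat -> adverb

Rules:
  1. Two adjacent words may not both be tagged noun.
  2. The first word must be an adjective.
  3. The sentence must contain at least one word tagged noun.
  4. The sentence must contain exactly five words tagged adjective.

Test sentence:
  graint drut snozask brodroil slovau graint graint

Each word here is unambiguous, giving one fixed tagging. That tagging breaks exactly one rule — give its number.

4

Fixed tagging: adjective adjective noun adverb noun adjective adjective.
Checking each rule: R1 pass, R2 pass, R3 pass, R4 fail.
Only rule 4 fails.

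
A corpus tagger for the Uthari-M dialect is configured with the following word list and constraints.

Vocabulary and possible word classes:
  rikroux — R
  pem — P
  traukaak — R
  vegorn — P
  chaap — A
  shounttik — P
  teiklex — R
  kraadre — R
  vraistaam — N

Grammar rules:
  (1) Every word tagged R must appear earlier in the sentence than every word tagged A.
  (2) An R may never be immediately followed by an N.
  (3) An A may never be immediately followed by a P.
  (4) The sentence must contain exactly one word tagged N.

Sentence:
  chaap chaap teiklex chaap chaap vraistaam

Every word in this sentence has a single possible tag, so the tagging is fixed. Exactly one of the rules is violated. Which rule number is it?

1

Fixed tagging: A A R A A N.
Checking each rule: R1 violated, R2 holds, R3 holds, R4 holds.
Only rule 1 fails.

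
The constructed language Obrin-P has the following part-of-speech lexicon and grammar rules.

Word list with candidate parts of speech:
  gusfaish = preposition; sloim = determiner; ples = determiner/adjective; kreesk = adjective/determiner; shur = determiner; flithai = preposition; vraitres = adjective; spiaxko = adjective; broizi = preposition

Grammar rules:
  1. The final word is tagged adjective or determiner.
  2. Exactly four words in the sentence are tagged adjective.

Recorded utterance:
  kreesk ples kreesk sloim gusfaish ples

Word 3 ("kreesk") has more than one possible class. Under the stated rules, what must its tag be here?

adjective

Candidates per position — 1:kreesk {adjective,determiner}; 2:ples {determiner,adjective}; 3:kreesk {adjective,determiner}; 4:sloim {determiner}; 5:gusfaish {preposition}; 6:ples {determiner,adjective}.
If word 1 were determiner, no tagging could satisfy rule 2; so word 1 is adjective.
If word 2 were determiner, no tagging could satisfy rule 2; so word 2 is adjective.
If word 3 were determiner, no tagging could satisfy rule 2; so word 3 is adjective.
If word 6 were determiner, no tagging could satisfy rule 2; so word 6 is adjective.
That leaves exactly one tagging: adjective adjective adjective determiner preposition adjective.
Verifying each rule — rule 1 ✓; rule 2 ✓.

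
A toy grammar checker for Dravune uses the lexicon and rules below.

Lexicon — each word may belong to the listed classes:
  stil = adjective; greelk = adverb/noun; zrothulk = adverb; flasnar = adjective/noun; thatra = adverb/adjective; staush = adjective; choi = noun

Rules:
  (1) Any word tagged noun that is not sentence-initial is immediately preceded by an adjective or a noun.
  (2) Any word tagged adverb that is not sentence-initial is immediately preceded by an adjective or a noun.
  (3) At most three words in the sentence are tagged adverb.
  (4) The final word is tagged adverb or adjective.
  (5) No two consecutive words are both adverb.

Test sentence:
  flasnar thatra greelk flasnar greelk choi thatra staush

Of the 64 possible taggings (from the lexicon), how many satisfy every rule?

12

Candidates per position — 1:flasnar {adjective,noun}; 2:thatra {adverb,adjective}; 3:greelk {adverb,noun}; 4:flasnar {adjective,noun}; 5:greelk {adverb,noun}; 6:choi {noun}; 7:thatra {adverb,adjective}; 8:staush {adjective}.
There are 64 candidate sequences in total.
Checking each against the rules leaves 12 sequences.
Count = 12.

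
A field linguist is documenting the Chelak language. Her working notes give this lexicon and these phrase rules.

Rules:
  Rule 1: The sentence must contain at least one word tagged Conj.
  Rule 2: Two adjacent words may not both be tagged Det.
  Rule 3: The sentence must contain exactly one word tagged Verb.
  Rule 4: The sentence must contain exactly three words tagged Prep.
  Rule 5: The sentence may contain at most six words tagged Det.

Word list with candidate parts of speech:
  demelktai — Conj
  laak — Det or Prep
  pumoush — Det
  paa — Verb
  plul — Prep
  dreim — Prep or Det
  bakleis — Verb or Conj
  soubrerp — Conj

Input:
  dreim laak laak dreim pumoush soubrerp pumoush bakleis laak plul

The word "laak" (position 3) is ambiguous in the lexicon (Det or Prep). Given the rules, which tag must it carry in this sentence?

Candidates per position — 1:dreim {Prep,Det}; 2:laak {Det,Prep}; 3:laak {Det,Prep}; 4:dreim {Prep,Det}; 5:pumoush {Det}; 6:soubrerp {Conj}; 7:pumoush {Det}; 8:bakleis {Verb,Conj}; 9:laak {Det,Prep}; 10:plul {Prep}.
Position 4: Det is ruled out by rule 2; that leaves Prep.
Position 8: Conj is ruled out by rule 3; that leaves Verb.
Position 3: the remaining choice is settled jointly with positions 1, 2, 9 — only Det at position 3 is part of a tagging that satisfies every rule.
That leaves exactly one tagging: Det Prep Det Prep Det Conj Det Verb Det Prep.
Check: rule 1 ✓; rule 2 ✓; rule 3 ✓; rule 4 ✓; rule 5 ✓.

Det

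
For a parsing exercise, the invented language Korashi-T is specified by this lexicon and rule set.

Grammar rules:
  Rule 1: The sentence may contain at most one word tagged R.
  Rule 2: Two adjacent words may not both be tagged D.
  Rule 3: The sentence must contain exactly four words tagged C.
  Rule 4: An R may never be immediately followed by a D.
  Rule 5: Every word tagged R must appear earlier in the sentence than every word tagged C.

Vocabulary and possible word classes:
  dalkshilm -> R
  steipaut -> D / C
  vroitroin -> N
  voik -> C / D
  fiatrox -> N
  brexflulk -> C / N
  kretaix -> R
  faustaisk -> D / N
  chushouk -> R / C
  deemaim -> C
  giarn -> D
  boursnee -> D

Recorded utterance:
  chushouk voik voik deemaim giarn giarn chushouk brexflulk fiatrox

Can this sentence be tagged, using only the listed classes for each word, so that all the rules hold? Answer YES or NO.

Candidates per position — 1:chushouk {R,C}; 2:voik {C,D}; 3:voik {C,D}; 4:deemaim {C}; 5:giarn {D}; 6:giarn {D}; 7:chushouk {R,C}; 8:brexflulk {C,N}; 9:fiatrox {N}.
Rule 2 cannot be satisfied by any choice of tags from the lexicon.
So there is no consistent tagging.

NO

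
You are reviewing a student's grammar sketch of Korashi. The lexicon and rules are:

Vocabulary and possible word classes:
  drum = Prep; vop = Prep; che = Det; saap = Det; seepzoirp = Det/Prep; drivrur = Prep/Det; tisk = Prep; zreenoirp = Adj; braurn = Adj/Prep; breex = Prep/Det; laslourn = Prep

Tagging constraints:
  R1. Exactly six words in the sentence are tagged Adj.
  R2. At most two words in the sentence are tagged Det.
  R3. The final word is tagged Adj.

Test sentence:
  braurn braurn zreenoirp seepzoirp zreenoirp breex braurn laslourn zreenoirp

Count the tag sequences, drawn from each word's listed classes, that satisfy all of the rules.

4

Candidates per position — 1:braurn {Adj,Prep}; 2:braurn {Adj,Prep}; 3:zreenoirp {Adj}; 4:seepzoirp {Det,Prep}; 5:zreenoirp {Adj}; 6:breex {Prep,Det}; 7:braurn {Adj,Prep}; 8:laslourn {Prep}; 9:zreenoirp {Adj}.
There are 32 candidate sequences in total.
The sequences that satisfy every rule: Adj Adj Adj Det Adj Prep Adj Prep Adj; Adj Adj Adj Det Adj Det Adj Prep Adj; Adj Adj Adj Prep Adj Prep Adj Prep Adj; Adj Adj Adj Prep Adj Det Adj Prep Adj.
Count = 4.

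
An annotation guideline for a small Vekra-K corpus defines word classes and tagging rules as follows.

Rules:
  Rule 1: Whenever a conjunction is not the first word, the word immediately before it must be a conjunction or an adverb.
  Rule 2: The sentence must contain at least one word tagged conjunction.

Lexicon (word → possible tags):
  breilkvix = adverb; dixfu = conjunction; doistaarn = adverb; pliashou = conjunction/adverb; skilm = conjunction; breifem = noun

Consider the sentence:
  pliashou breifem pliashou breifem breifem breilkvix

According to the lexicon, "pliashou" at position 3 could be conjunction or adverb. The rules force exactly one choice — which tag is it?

Candidates per position — 1:pliashou {conjunction,adverb}; 2:breifem {noun}; 3:pliashou {conjunction,adverb}; 4:breifem {noun}; 5:breifem {noun}; 6:breilkvix {adverb}.
Position 3: conjunction is ruled out by rule 1; that leaves adverb.
Position 1: adverb is ruled out by rule 2; that leaves conjunction.
So the tagging must be: conjunction noun adverb noun noun adverb.
Check: rule 1 ok; rule 2 ok.

adverb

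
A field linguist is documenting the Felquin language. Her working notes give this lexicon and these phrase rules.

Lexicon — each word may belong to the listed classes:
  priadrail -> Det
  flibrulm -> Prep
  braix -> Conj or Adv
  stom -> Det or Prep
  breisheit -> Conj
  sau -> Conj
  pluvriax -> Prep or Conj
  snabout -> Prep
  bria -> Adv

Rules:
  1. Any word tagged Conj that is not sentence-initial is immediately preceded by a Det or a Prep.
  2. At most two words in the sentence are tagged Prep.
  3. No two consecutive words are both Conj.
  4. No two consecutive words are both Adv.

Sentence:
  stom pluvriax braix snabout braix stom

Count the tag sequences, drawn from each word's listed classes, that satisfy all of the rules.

Candidates per position — 1:stom {Det,Prep}; 2:pluvriax {Prep,Conj}; 3:braix {Conj,Adv}; 4:snabout {Prep}; 5:braix {Conj,Adv}; 6:stom {Det,Prep}.
There are 32 candidate sequences in total.
Checking each against the rules leaves 10 sequences.
Count = 10.

10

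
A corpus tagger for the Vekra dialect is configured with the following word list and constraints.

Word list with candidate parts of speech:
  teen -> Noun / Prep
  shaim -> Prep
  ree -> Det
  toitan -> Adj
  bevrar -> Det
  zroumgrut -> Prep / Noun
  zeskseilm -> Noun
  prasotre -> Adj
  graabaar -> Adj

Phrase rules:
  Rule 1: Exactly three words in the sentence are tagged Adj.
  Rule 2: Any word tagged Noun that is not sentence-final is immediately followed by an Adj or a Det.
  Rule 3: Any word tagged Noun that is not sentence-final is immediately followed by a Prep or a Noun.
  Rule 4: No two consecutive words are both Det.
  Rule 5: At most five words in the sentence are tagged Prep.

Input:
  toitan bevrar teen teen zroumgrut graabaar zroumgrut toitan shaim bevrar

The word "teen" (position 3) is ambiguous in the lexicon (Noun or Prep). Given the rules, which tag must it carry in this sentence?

Candidates per position — 1:toitan {Adj}; 2:bevrar {Det}; 3:teen {Noun,Prep}; 4:teen {Noun,Prep}; 5:zroumgrut {Prep,Noun}; 6:graabaar {Adj}; 7:zroumgrut {Prep,Noun}; 8:toitan {Adj}; 9:shaim {Prep}; 10:bevrar {Det}.
Position 3: Noun is ruled out by rule 2; that leaves Prep.
Position 4: Noun is ruled out by rule 2; that leaves Prep.
Position 5: Noun is ruled out by rule 3; that leaves Prep.
Position 7: Noun is ruled out by rule 3; that leaves Prep.
The unique satisfying tagging is: Adj Det Prep Prep Prep Adj Prep Adj Prep Det.
Verifying each rule — rule 1 ok; rule 2 ok; rule 3 ok; rule 4 ok; rule 5 ok.

Prep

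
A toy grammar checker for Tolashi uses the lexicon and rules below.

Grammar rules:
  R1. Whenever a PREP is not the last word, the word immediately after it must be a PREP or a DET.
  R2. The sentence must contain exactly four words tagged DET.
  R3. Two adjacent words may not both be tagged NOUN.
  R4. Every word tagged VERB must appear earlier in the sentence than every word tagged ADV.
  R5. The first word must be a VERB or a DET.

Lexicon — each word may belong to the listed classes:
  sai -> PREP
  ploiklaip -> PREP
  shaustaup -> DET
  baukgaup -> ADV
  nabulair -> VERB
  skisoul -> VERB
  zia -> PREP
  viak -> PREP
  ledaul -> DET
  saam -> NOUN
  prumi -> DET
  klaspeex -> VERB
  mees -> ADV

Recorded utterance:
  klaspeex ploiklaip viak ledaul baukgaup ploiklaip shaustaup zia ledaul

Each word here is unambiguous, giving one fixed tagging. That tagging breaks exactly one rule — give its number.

Fixed tagging: VERB PREP PREP DET ADV PREP DET PREP DET.
Rule check: R1 ✓, R2 ✗, R3 ✓, R4 ✓, R5 ✓.
Only rule 2 fails.

2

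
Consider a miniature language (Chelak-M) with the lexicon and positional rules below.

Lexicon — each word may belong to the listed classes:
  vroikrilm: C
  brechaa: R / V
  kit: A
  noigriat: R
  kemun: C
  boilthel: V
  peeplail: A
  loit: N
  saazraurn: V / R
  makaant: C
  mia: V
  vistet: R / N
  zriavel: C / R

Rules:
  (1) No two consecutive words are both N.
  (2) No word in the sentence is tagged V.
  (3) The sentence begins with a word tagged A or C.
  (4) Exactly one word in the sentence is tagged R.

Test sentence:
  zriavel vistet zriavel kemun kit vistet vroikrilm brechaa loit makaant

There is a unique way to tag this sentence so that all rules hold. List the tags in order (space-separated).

C N C C A N C R N C

Candidates per position — 1:zriavel {C,R}; 2:vistet {R,N}; 3:zriavel {C,R}; 4:kemun {C}; 5:kit {A}; 6:vistet {R,N}; 7:vroikrilm {C}; 8:brechaa {R,V}; 9:loit {N}; 10:makaant {C}.
If word 1 were R, no tagging could satisfy rule 3; so word 1 is C.
If word 8 were V, no tagging could satisfy rule 2; so word 8 is R.
If word 2 were R, no tagging could satisfy rule 4; so word 2 is N.
If word 3 were R, no tagging could satisfy rule 4; so word 3 is C.
If word 6 were R, no tagging could satisfy rule 4; so word 6 is N.
That leaves exactly one tagging: C N C C A N C R N C.
Checking: rule 1 ✓; rule 2 ✓; rule 3 ✓; rule 4 ✓.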